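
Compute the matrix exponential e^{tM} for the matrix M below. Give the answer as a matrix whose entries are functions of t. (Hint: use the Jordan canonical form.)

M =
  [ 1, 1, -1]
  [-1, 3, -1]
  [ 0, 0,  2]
e^{tM} =
  [-t*exp(2*t) + exp(2*t), t*exp(2*t), -t*exp(2*t)]
  [-t*exp(2*t), t*exp(2*t) + exp(2*t), -t*exp(2*t)]
  [0, 0, exp(2*t)]

Strategy: write M = P · J · P⁻¹ where J is a Jordan canonical form, so e^{tM} = P · e^{tJ} · P⁻¹, and e^{tJ} can be computed block-by-block.

M has Jordan form
J =
  [2, 1, 0]
  [0, 2, 0]
  [0, 0, 2]
(up to reordering of blocks).

Per-block formulas:
  For a 1×1 block at λ = 2: exp(t · [2]) = [e^(2t)].
  For a 2×2 Jordan block J_2(2): exp(t · J_2(2)) = e^(2t)·(I + t·N), where N is the 2×2 nilpotent shift.

After assembling e^{tJ} and conjugating by P, we get:

e^{tM} =
  [-t*exp(2*t) + exp(2*t), t*exp(2*t), -t*exp(2*t)]
  [-t*exp(2*t), t*exp(2*t) + exp(2*t), -t*exp(2*t)]
  [0, 0, exp(2*t)]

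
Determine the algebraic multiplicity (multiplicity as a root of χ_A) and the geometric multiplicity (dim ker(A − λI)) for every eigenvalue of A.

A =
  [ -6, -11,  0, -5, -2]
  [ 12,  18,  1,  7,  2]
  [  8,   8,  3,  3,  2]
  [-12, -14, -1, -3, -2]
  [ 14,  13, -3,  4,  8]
λ = 4: alg = 5, geom = 3

Step 1 — factor the characteristic polynomial to read off the algebraic multiplicities:
  χ_A(x) = (x - 4)^5

Step 2 — compute geometric multiplicities via the rank-nullity identity g(λ) = n − rank(A − λI):
  rank(A − (4)·I) = 2, so dim ker(A − (4)·I) = n − 2 = 3

Summary:
  λ = 4: algebraic multiplicity = 5, geometric multiplicity = 3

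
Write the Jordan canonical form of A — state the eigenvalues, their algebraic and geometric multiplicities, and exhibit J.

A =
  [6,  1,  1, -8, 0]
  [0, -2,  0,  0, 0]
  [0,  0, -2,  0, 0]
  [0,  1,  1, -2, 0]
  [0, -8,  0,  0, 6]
J_2(-2) ⊕ J_1(-2) ⊕ J_1(6) ⊕ J_1(6)

The characteristic polynomial is
  det(x·I − A) = x^5 - 6*x^4 - 24*x^3 + 80*x^2 + 336*x + 288 = (x - 6)^2*(x + 2)^3

Eigenvalues and multiplicities (the geometric multiplicity of λ is n − rank(A − λI), which equals the number of Jordan blocks for λ):
  λ = -2: algebraic multiplicity = 3, geometric multiplicity = 2
  λ = 6: algebraic multiplicity = 2, geometric multiplicity = 2

Determining the block sizes for each eigenvalue:
  λ = -2: 2 blocks summing to 3 forces exactly one block of size 2 and the rest size 1 → block sizes [2, 1]
  λ = 6: gm = am = 2, so every block has size 1 → block sizes [1, 1]

Assembling the blocks gives a Jordan form
J =
  [-2,  1,  0, 0, 0]
  [ 0, -2,  0, 0, 0]
  [ 0,  0, -2, 0, 0]
  [ 0,  0,  0, 6, 0]
  [ 0,  0,  0, 0, 6]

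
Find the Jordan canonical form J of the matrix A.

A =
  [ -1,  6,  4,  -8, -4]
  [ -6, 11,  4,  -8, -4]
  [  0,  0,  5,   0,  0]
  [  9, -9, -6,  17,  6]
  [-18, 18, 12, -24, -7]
J_2(5) ⊕ J_1(5) ⊕ J_1(5) ⊕ J_1(5)

The characteristic polynomial is
  det(x·I − A) = x^5 - 25*x^4 + 250*x^3 - 1250*x^2 + 3125*x - 3125 = (x - 5)^5

Eigenvalues and multiplicities (the geometric multiplicity of λ is n − rank(A − λI), which equals the number of Jordan blocks for λ):
  λ = 5: algebraic multiplicity = 5, geometric multiplicity = 4

Determining the block sizes for each eigenvalue:
  λ = 5: 4 blocks summing to 5 forces exactly one block of size 2 and the rest size 1 → block sizes [2, 1, 1, 1]

Assembling the blocks gives a Jordan form
J =
  [5, 1, 0, 0, 0]
  [0, 5, 0, 0, 0]
  [0, 0, 5, 0, 0]
  [0, 0, 0, 5, 0]
  [0, 0, 0, 0, 5]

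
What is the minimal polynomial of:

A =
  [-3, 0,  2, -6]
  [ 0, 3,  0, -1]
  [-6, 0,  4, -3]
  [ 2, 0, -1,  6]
x^4 - 10*x^3 + 36*x^2 - 54*x + 27

The characteristic polynomial is χ_A(x) = (x - 3)^3*(x - 1), so the eigenvalues are known. The minimal polynomial is
  m_A(x) = Π_λ (x − λ)^{k_λ}
where k_λ is the size of the *largest* Jordan block for λ (equivalently, the smallest k with (A − λI)^k v = 0 for every generalised eigenvector v of λ).

  λ = 1: largest Jordan block has size 1, contributing (x − 1)
  λ = 3: largest Jordan block has size 3, contributing (x − 3)^3

So m_A(x) = (x - 3)^3*(x - 1) = x^4 - 10*x^3 + 36*x^2 - 54*x + 27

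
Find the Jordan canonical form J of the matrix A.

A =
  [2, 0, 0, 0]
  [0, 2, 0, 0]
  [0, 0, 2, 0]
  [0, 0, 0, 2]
J_1(2) ⊕ J_1(2) ⊕ J_1(2) ⊕ J_1(2)

The characteristic polynomial is
  det(x·I − A) = x^4 - 8*x^3 + 24*x^2 - 32*x + 16 = (x - 2)^4

Eigenvalues and multiplicities (the geometric multiplicity of λ is n − rank(A − λI), which equals the number of Jordan blocks for λ):
  λ = 2: algebraic multiplicity = 4, geometric multiplicity = 4

Determining the block sizes for each eigenvalue:
  λ = 2: gm = am = 4, so every block has size 1 → block sizes [1, 1, 1, 1]

Assembling the blocks gives a Jordan form
J =
  [2, 0, 0, 0]
  [0, 2, 0, 0]
  [0, 0, 2, 0]
  [0, 0, 0, 2]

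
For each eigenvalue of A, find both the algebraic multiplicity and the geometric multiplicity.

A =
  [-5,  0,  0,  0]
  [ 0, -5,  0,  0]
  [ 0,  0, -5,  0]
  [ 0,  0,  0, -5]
λ = -5: alg = 4, geom = 4

Step 1 — factor the characteristic polynomial to read off the algebraic multiplicities:
  χ_A(x) = (x + 5)^4

Step 2 — compute geometric multiplicities via the rank-nullity identity g(λ) = n − rank(A − λI):
  rank(A − (-5)·I) = 0, so dim ker(A − (-5)·I) = n − 0 = 4

Summary:
  λ = -5: algebraic multiplicity = 4, geometric multiplicity = 4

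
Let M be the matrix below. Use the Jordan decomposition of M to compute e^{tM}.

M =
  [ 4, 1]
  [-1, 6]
e^{tM} =
  [-t*exp(5*t) + exp(5*t), t*exp(5*t)]
  [-t*exp(5*t), t*exp(5*t) + exp(5*t)]

Strategy: write M = P · J · P⁻¹ where J is a Jordan canonical form, so e^{tM} = P · e^{tJ} · P⁻¹, and e^{tJ} can be computed block-by-block.

M has Jordan form
J =
  [5, 1]
  [0, 5]
(up to reordering of blocks).

Per-block formulas:
  For a 2×2 Jordan block J_2(5): exp(t · J_2(5)) = e^(5t)·(I + t·N), where N is the 2×2 nilpotent shift.

After assembling e^{tJ} and conjugating by P, we get:

e^{tM} =
  [-t*exp(5*t) + exp(5*t), t*exp(5*t)]
  [-t*exp(5*t), t*exp(5*t) + exp(5*t)]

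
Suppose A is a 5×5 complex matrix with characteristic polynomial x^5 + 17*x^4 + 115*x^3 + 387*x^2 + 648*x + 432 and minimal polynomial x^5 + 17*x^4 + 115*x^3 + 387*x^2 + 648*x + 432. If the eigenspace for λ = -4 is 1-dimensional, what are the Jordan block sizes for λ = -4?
Block sizes for λ = -4: [2]

Step 1 — from the characteristic polynomial, algebraic multiplicity of λ = -4 is 2. From dim ker(A − (-4)·I) = 1, there are exactly 1 Jordan blocks for λ = -4.
Step 2 — from the minimal polynomial, the factor (x + 4)^2 tells us the largest block for λ = -4 has size 2.
Step 3 — with total size 2, 1 blocks, and largest block 2, the block sizes (in nonincreasing order) are [2].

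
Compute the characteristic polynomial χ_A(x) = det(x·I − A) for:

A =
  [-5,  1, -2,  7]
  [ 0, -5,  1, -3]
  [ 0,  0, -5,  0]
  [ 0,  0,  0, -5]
x^4 + 20*x^3 + 150*x^2 + 500*x + 625

Expanding det(x·I − A) (e.g. by cofactor expansion or by noting that A is similar to its Jordan form J, which has the same characteristic polynomial as A) gives
  χ_A(x) = x^4 + 20*x^3 + 150*x^2 + 500*x + 625
which factors as (x + 5)^4. The eigenvalues (with algebraic multiplicities) are λ = -5 with multiplicity 4.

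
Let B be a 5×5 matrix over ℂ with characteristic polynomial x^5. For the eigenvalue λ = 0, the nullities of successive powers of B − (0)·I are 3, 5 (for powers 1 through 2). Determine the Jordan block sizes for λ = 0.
Block sizes for λ = 0: [2, 2, 1]

From the dimensions of kernels of powers, the number of Jordan blocks of size at least j is d_j − d_{j−1} where d_j = dim ker(N^j) (with d_0 = 0). Computing the differences gives [3, 2].
The number of blocks of size exactly k is (#blocks of size ≥ k) − (#blocks of size ≥ k + 1), so the partition is: 1 block(s) of size 1, 2 block(s) of size 2.
In nonincreasing order the block sizes are [2, 2, 1].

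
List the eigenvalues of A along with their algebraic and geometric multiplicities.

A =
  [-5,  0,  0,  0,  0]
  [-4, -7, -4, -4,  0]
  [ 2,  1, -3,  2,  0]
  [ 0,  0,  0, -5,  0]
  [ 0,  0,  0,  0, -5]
λ = -5: alg = 5, geom = 4

Step 1 — factor the characteristic polynomial to read off the algebraic multiplicities:
  χ_A(x) = (x + 5)^5

Step 2 — compute geometric multiplicities via the rank-nullity identity g(λ) = n − rank(A − λI):
  rank(A − (-5)·I) = 1, so dim ker(A − (-5)·I) = n − 1 = 4

Summary:
  λ = -5: algebraic multiplicity = 5, geometric multiplicity = 4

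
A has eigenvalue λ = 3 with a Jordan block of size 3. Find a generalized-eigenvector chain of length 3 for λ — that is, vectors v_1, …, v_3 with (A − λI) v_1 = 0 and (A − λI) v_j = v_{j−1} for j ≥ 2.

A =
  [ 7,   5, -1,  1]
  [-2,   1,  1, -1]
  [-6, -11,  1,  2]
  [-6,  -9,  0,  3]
A Jordan chain for λ = 3 of length 3:
v_1 = (6, -4, -2, -6)ᵀ
v_2 = (4, -2, -6, -6)ᵀ
v_3 = (1, 0, 0, 0)ᵀ

Let N = A − (3)·I. We want v_3 with N^3 v_3 = 0 but N^2 v_3 ≠ 0; then v_{j-1} := N · v_j for j = 3, …, 2.

Pick v_3 = (1, 0, 0, 0)ᵀ.
Then v_2 = N · v_3 = (4, -2, -6, -6)ᵀ.
Then v_1 = N · v_2 = (6, -4, -2, -6)ᵀ.

Sanity check: (A − (3)·I) v_1 = (0, 0, 0, 0)ᵀ = 0. ✓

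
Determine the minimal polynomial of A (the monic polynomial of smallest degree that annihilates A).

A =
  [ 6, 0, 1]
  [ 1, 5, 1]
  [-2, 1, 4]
x^3 - 15*x^2 + 75*x - 125

The characteristic polynomial is χ_A(x) = (x - 5)^3, so the eigenvalues are known. The minimal polynomial is
  m_A(x) = Π_λ (x − λ)^{k_λ}
where k_λ is the size of the *largest* Jordan block for λ (equivalently, the smallest k with (A − λI)^k v = 0 for every generalised eigenvector v of λ).

  λ = 5: largest Jordan block has size 3, contributing (x − 5)^3

So m_A(x) = (x - 5)^3 = x^3 - 15*x^2 + 75*x - 125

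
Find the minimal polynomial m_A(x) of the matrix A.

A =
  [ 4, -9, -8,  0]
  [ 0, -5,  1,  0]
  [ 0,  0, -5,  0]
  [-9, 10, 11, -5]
x^4 + 11*x^3 + 15*x^2 - 175*x - 500

The characteristic polynomial is χ_A(x) = (x - 4)*(x + 5)^3, so the eigenvalues are known. The minimal polynomial is
  m_A(x) = Π_λ (x − λ)^{k_λ}
where k_λ is the size of the *largest* Jordan block for λ (equivalently, the smallest k with (A − λI)^k v = 0 for every generalised eigenvector v of λ).

  λ = -5: largest Jordan block has size 3, contributing (x + 5)^3
  λ = 4: largest Jordan block has size 1, contributing (x − 4)

So m_A(x) = (x - 4)*(x + 5)^3 = x^4 + 11*x^3 + 15*x^2 - 175*x - 500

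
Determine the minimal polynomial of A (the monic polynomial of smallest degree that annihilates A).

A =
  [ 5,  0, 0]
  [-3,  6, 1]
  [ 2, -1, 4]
x^3 - 15*x^2 + 75*x - 125

The characteristic polynomial is χ_A(x) = (x - 5)^3, so the eigenvalues are known. The minimal polynomial is
  m_A(x) = Π_λ (x − λ)^{k_λ}
where k_λ is the size of the *largest* Jordan block for λ (equivalently, the smallest k with (A − λI)^k v = 0 for every generalised eigenvector v of λ).

  λ = 5: largest Jordan block has size 3, contributing (x − 5)^3

So m_A(x) = (x - 5)^3 = x^3 - 15*x^2 + 75*x - 125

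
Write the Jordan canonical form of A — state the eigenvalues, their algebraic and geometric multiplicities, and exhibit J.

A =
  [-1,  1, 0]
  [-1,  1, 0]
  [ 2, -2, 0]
J_2(0) ⊕ J_1(0)

The characteristic polynomial is
  det(x·I − A) = x^3

Eigenvalues and multiplicities (the geometric multiplicity of λ is n − rank(A − λI), which equals the number of Jordan blocks for λ):
  λ = 0: algebraic multiplicity = 3, geometric multiplicity = 2

Determining the block sizes for each eigenvalue:
  λ = 0: 2 blocks summing to 3 forces exactly one block of size 2 and the rest size 1 → block sizes [2, 1]

Assembling the blocks gives a Jordan form
J =
  [0, 1, 0]
  [0, 0, 0]
  [0, 0, 0]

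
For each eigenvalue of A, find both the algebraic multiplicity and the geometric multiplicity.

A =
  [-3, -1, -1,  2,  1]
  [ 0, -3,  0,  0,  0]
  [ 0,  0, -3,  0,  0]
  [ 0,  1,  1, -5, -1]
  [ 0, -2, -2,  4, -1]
λ = -3: alg = 5, geom = 4

Step 1 — factor the characteristic polynomial to read off the algebraic multiplicities:
  χ_A(x) = (x + 3)^5

Step 2 — compute geometric multiplicities via the rank-nullity identity g(λ) = n − rank(A − λI):
  rank(A − (-3)·I) = 1, so dim ker(A − (-3)·I) = n − 1 = 4

Summary:
  λ = -3: algebraic multiplicity = 5, geometric multiplicity = 4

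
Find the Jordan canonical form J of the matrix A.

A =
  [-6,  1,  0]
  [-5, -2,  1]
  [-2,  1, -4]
J_3(-4)

The characteristic polynomial is
  det(x·I − A) = x^3 + 12*x^2 + 48*x + 64 = (x + 4)^3

Eigenvalues and multiplicities (the geometric multiplicity of λ is n − rank(A − λI), which equals the number of Jordan blocks for λ):
  λ = -4: algebraic multiplicity = 3, geometric multiplicity = 1

Determining the block sizes for each eigenvalue:
  λ = -4: one block (gm = 1), so the single block has size am = 3 → block sizes [3]

Assembling the blocks gives a Jordan form
J =
  [-4,  1,  0]
  [ 0, -4,  1]
  [ 0,  0, -4]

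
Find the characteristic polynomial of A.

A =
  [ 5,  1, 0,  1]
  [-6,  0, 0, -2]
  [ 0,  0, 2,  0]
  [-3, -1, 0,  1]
x^4 - 8*x^3 + 24*x^2 - 32*x + 16

Expanding det(x·I − A) (e.g. by cofactor expansion or by noting that A is similar to its Jordan form J, which has the same characteristic polynomial as A) gives
  χ_A(x) = x^4 - 8*x^3 + 24*x^2 - 32*x + 16
which factors as (x - 2)^4. The eigenvalues (with algebraic multiplicities) are λ = 2 with multiplicity 4.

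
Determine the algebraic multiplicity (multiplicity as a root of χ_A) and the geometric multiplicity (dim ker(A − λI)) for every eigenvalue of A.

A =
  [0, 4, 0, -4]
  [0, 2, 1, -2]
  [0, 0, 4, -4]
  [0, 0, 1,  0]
λ = 0: alg = 1, geom = 1; λ = 2: alg = 3, geom = 2

Step 1 — factor the characteristic polynomial to read off the algebraic multiplicities:
  χ_A(x) = x*(x - 2)^3

Step 2 — compute geometric multiplicities via the rank-nullity identity g(λ) = n − rank(A − λI):
  rank(A − (0)·I) = 3, so dim ker(A − (0)·I) = n − 3 = 1
  rank(A − (2)·I) = 2, so dim ker(A − (2)·I) = n − 2 = 2

Summary:
  λ = 0: algebraic multiplicity = 1, geometric multiplicity = 1
  λ = 2: algebraic multiplicity = 3, geometric multiplicity = 2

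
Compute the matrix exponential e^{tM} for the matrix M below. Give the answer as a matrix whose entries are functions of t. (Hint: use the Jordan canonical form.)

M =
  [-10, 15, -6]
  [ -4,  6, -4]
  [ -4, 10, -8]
e^{tM} =
  [-6*t*exp(-4*t) + exp(-4*t), 15*t*exp(-4*t), -6*t*exp(-4*t)]
  [-4*t*exp(-4*t), 10*t*exp(-4*t) + exp(-4*t), -4*t*exp(-4*t)]
  [-4*t*exp(-4*t), 10*t*exp(-4*t), -4*t*exp(-4*t) + exp(-4*t)]

Strategy: write M = P · J · P⁻¹ where J is a Jordan canonical form, so e^{tM} = P · e^{tJ} · P⁻¹, and e^{tJ} can be computed block-by-block.

M has Jordan form
J =
  [-4,  1,  0]
  [ 0, -4,  0]
  [ 0,  0, -4]
(up to reordering of blocks).

Per-block formulas:
  For a 2×2 Jordan block J_2(-4): exp(t · J_2(-4)) = e^(-4t)·(I + t·N), where N is the 2×2 nilpotent shift.
  For a 1×1 block at λ = -4: exp(t · [-4]) = [e^(-4t)].

After assembling e^{tJ} and conjugating by P, we get:

e^{tM} =
  [-6*t*exp(-4*t) + exp(-4*t), 15*t*exp(-4*t), -6*t*exp(-4*t)]
  [-4*t*exp(-4*t), 10*t*exp(-4*t) + exp(-4*t), -4*t*exp(-4*t)]
  [-4*t*exp(-4*t), 10*t*exp(-4*t), -4*t*exp(-4*t) + exp(-4*t)]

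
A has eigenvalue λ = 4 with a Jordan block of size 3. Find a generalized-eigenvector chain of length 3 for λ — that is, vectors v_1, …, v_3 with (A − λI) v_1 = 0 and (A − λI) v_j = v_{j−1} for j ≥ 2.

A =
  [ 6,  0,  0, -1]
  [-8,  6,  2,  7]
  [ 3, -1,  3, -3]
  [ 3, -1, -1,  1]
A Jordan chain for λ = 4 of length 3:
v_1 = (1, -5, 2, 2)ᵀ
v_2 = (2, -8, 3, 3)ᵀ
v_3 = (1, 0, 0, 0)ᵀ

Let N = A − (4)·I. We want v_3 with N^3 v_3 = 0 but N^2 v_3 ≠ 0; then v_{j-1} := N · v_j for j = 3, …, 2.

Pick v_3 = (1, 0, 0, 0)ᵀ.
Then v_2 = N · v_3 = (2, -8, 3, 3)ᵀ.
Then v_1 = N · v_2 = (1, -5, 2, 2)ᵀ.

Sanity check: (A − (4)·I) v_1 = (0, 0, 0, 0)ᵀ = 0. ✓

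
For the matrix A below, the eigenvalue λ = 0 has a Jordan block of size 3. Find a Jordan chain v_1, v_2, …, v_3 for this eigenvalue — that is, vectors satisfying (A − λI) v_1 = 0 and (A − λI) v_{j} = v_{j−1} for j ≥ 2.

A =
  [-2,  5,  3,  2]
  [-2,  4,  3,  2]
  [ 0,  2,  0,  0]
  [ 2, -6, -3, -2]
A Jordan chain for λ = 0 of length 3:
v_1 = (-2, 0, -4, 4)ᵀ
v_2 = (-2, -2, 0, 2)ᵀ
v_3 = (1, 0, 0, 0)ᵀ

Let N = A − (0)·I. We want v_3 with N^3 v_3 = 0 but N^2 v_3 ≠ 0; then v_{j-1} := N · v_j for j = 3, …, 2.

Pick v_3 = (1, 0, 0, 0)ᵀ.
Then v_2 = N · v_3 = (-2, -2, 0, 2)ᵀ.
Then v_1 = N · v_2 = (-2, 0, -4, 4)ᵀ.

Sanity check: (A − (0)·I) v_1 = (0, 0, 0, 0)ᵀ = 0. ✓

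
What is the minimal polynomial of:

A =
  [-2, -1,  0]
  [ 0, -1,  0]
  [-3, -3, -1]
x^2 + 3*x + 2

The characteristic polynomial is χ_A(x) = (x + 1)^2*(x + 2), so the eigenvalues are known. The minimal polynomial is
  m_A(x) = Π_λ (x − λ)^{k_λ}
where k_λ is the size of the *largest* Jordan block for λ (equivalently, the smallest k with (A − λI)^k v = 0 for every generalised eigenvector v of λ).

  λ = -2: largest Jordan block has size 1, contributing (x + 2)
  λ = -1: largest Jordan block has size 1, contributing (x + 1)

So m_A(x) = (x + 1)*(x + 2) = x^2 + 3*x + 2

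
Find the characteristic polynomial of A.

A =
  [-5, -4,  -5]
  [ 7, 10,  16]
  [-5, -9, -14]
x^3 + 9*x^2 + 27*x + 27

Expanding det(x·I − A) (e.g. by cofactor expansion or by noting that A is similar to its Jordan form J, which has the same characteristic polynomial as A) gives
  χ_A(x) = x^3 + 9*x^2 + 27*x + 27
which factors as (x + 3)^3. The eigenvalues (with algebraic multiplicities) are λ = -3 with multiplicity 3.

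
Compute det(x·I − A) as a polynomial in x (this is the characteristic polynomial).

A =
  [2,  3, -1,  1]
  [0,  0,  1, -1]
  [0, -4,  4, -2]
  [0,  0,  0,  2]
x^4 - 8*x^3 + 24*x^2 - 32*x + 16

Expanding det(x·I − A) (e.g. by cofactor expansion or by noting that A is similar to its Jordan form J, which has the same characteristic polynomial as A) gives
  χ_A(x) = x^4 - 8*x^3 + 24*x^2 - 32*x + 16
which factors as (x - 2)^4. The eigenvalues (with algebraic multiplicities) are λ = 2 with multiplicity 4.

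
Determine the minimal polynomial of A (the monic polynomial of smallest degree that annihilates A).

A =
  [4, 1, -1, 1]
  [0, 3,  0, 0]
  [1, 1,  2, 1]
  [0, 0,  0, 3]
x^2 - 6*x + 9

The characteristic polynomial is χ_A(x) = (x - 3)^4, so the eigenvalues are known. The minimal polynomial is
  m_A(x) = Π_λ (x − λ)^{k_λ}
where k_λ is the size of the *largest* Jordan block for λ (equivalently, the smallest k with (A − λI)^k v = 0 for every generalised eigenvector v of λ).

  λ = 3: largest Jordan block has size 2, contributing (x − 3)^2

So m_A(x) = (x - 3)^2 = x^2 - 6*x + 9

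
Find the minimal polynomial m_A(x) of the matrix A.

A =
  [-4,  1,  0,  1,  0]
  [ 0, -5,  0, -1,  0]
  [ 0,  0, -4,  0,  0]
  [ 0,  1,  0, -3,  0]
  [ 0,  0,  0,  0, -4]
x^2 + 8*x + 16

The characteristic polynomial is χ_A(x) = (x + 4)^5, so the eigenvalues are known. The minimal polynomial is
  m_A(x) = Π_λ (x − λ)^{k_λ}
where k_λ is the size of the *largest* Jordan block for λ (equivalently, the smallest k with (A − λI)^k v = 0 for every generalised eigenvector v of λ).

  λ = -4: largest Jordan block has size 2, contributing (x + 4)^2

So m_A(x) = (x + 4)^2 = x^2 + 8*x + 16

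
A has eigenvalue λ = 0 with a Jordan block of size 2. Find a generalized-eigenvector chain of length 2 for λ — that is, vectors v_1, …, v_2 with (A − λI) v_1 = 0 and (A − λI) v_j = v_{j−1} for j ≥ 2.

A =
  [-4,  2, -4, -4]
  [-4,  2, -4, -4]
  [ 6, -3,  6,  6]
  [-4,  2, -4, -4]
A Jordan chain for λ = 0 of length 2:
v_1 = (-4, -4, 6, -4)ᵀ
v_2 = (1, 0, 0, 0)ᵀ

Let N = A − (0)·I. We want v_2 with N^2 v_2 = 0 but N^1 v_2 ≠ 0; then v_{j-1} := N · v_j for j = 2, …, 2.

Pick v_2 = (1, 0, 0, 0)ᵀ.
Then v_1 = N · v_2 = (-4, -4, 6, -4)ᵀ.

Sanity check: (A − (0)·I) v_1 = (0, 0, 0, 0)ᵀ = 0. ✓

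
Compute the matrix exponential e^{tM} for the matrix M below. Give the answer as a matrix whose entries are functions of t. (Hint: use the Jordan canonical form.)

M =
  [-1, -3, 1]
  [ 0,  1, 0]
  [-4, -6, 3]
e^{tM} =
  [-2*t*exp(t) + exp(t), -3*t*exp(t), t*exp(t)]
  [0, exp(t), 0]
  [-4*t*exp(t), -6*t*exp(t), 2*t*exp(t) + exp(t)]

Strategy: write M = P · J · P⁻¹ where J is a Jordan canonical form, so e^{tM} = P · e^{tJ} · P⁻¹, and e^{tJ} can be computed block-by-block.

M has Jordan form
J =
  [1, 1, 0]
  [0, 1, 0]
  [0, 0, 1]
(up to reordering of blocks).

Per-block formulas:
  For a 2×2 Jordan block J_2(1): exp(t · J_2(1)) = e^(1t)·(I + t·N), where N is the 2×2 nilpotent shift.
  For a 1×1 block at λ = 1: exp(t · [1]) = [e^(1t)].

After assembling e^{tJ} and conjugating by P, we get:

e^{tM} =
  [-2*t*exp(t) + exp(t), -3*t*exp(t), t*exp(t)]
  [0, exp(t), 0]
  [-4*t*exp(t), -6*t*exp(t), 2*t*exp(t) + exp(t)]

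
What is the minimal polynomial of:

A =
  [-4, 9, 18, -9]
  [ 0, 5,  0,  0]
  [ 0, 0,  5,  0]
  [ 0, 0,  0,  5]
x^2 - x - 20

The characteristic polynomial is χ_A(x) = (x - 5)^3*(x + 4), so the eigenvalues are known. The minimal polynomial is
  m_A(x) = Π_λ (x − λ)^{k_λ}
where k_λ is the size of the *largest* Jordan block for λ (equivalently, the smallest k with (A − λI)^k v = 0 for every generalised eigenvector v of λ).

  λ = -4: largest Jordan block has size 1, contributing (x + 4)
  λ = 5: largest Jordan block has size 1, contributing (x − 5)

So m_A(x) = (x - 5)*(x + 4) = x^2 - x - 20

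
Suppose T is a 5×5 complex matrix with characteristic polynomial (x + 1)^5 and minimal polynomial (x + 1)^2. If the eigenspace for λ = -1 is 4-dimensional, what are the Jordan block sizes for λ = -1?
Block sizes for λ = -1: [2, 1, 1, 1]

Step 1 — from the characteristic polynomial, algebraic multiplicity of λ = -1 is 5. From dim ker(T − (-1)·I) = 4, there are exactly 4 Jordan blocks for λ = -1.
Step 2 — from the minimal polynomial, the factor (x + 1)^2 tells us the largest block for λ = -1 has size 2.
Step 3 — with total size 5, 4 blocks, and largest block 2, the block sizes (in nonincreasing order) are [2, 1, 1, 1].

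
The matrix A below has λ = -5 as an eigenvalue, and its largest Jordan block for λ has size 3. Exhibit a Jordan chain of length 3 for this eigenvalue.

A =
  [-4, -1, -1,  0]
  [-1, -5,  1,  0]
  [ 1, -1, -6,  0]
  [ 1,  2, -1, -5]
A Jordan chain for λ = -5 of length 3:
v_1 = (1, 0, 1, -2)ᵀ
v_2 = (1, -1, 1, 1)ᵀ
v_3 = (1, 0, 0, 0)ᵀ

Let N = A − (-5)·I. We want v_3 with N^3 v_3 = 0 but N^2 v_3 ≠ 0; then v_{j-1} := N · v_j for j = 3, …, 2.

Pick v_3 = (1, 0, 0, 0)ᵀ.
Then v_2 = N · v_3 = (1, -1, 1, 1)ᵀ.
Then v_1 = N · v_2 = (1, 0, 1, -2)ᵀ.

Sanity check: (A − (-5)·I) v_1 = (0, 0, 0, 0)ᵀ = 0. ✓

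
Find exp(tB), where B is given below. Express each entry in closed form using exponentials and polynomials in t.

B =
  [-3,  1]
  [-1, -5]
e^{tB} =
  [t*exp(-4*t) + exp(-4*t), t*exp(-4*t)]
  [-t*exp(-4*t), -t*exp(-4*t) + exp(-4*t)]

Strategy: write B = P · J · P⁻¹ where J is a Jordan canonical form, so e^{tB} = P · e^{tJ} · P⁻¹, and e^{tJ} can be computed block-by-block.

B has Jordan form
J =
  [-4,  1]
  [ 0, -4]
(up to reordering of blocks).

Per-block formulas:
  For a 2×2 Jordan block J_2(-4): exp(t · J_2(-4)) = e^(-4t)·(I + t·N), where N is the 2×2 nilpotent shift.

After assembling e^{tJ} and conjugating by P, we get:

e^{tB} =
  [t*exp(-4*t) + exp(-4*t), t*exp(-4*t)]
  [-t*exp(-4*t), -t*exp(-4*t) + exp(-4*t)]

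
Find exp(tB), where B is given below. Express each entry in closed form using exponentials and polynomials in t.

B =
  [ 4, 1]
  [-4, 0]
e^{tB} =
  [2*t*exp(2*t) + exp(2*t), t*exp(2*t)]
  [-4*t*exp(2*t), -2*t*exp(2*t) + exp(2*t)]

Strategy: write B = P · J · P⁻¹ where J is a Jordan canonical form, so e^{tB} = P · e^{tJ} · P⁻¹, and e^{tJ} can be computed block-by-block.

B has Jordan form
J =
  [2, 1]
  [0, 2]
(up to reordering of blocks).

Per-block formulas:
  For a 2×2 Jordan block J_2(2): exp(t · J_2(2)) = e^(2t)·(I + t·N), where N is the 2×2 nilpotent shift.

After assembling e^{tJ} and conjugating by P, we get:

e^{tB} =
  [2*t*exp(2*t) + exp(2*t), t*exp(2*t)]
  [-4*t*exp(2*t), -2*t*exp(2*t) + exp(2*t)]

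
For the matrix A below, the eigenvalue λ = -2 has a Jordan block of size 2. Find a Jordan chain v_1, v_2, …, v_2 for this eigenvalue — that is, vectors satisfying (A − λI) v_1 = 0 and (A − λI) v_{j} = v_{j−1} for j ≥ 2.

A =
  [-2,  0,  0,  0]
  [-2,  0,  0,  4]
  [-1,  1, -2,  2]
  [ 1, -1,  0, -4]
A Jordan chain for λ = -2 of length 2:
v_1 = (0, -2, -1, 1)ᵀ
v_2 = (1, 0, 0, 0)ᵀ

Let N = A − (-2)·I. We want v_2 with N^2 v_2 = 0 but N^1 v_2 ≠ 0; then v_{j-1} := N · v_j for j = 2, …, 2.

Pick v_2 = (1, 0, 0, 0)ᵀ.
Then v_1 = N · v_2 = (0, -2, -1, 1)ᵀ.

Sanity check: (A − (-2)·I) v_1 = (0, 0, 0, 0)ᵀ = 0. ✓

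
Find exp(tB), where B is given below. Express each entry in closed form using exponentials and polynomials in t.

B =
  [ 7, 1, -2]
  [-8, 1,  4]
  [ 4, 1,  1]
e^{tB} =
  [4*t*exp(3*t) + exp(3*t), t*exp(3*t), -2*t*exp(3*t)]
  [-8*t*exp(3*t), -2*t*exp(3*t) + exp(3*t), 4*t*exp(3*t)]
  [4*t*exp(3*t), t*exp(3*t), -2*t*exp(3*t) + exp(3*t)]

Strategy: write B = P · J · P⁻¹ where J is a Jordan canonical form, so e^{tB} = P · e^{tJ} · P⁻¹, and e^{tJ} can be computed block-by-block.

B has Jordan form
J =
  [3, 1, 0]
  [0, 3, 0]
  [0, 0, 3]
(up to reordering of blocks).

Per-block formulas:
  For a 1×1 block at λ = 3: exp(t · [3]) = [e^(3t)].
  For a 2×2 Jordan block J_2(3): exp(t · J_2(3)) = e^(3t)·(I + t·N), where N is the 2×2 nilpotent shift.

After assembling e^{tJ} and conjugating by P, we get:

e^{tB} =
  [4*t*exp(3*t) + exp(3*t), t*exp(3*t), -2*t*exp(3*t)]
  [-8*t*exp(3*t), -2*t*exp(3*t) + exp(3*t), 4*t*exp(3*t)]
  [4*t*exp(3*t), t*exp(3*t), -2*t*exp(3*t) + exp(3*t)]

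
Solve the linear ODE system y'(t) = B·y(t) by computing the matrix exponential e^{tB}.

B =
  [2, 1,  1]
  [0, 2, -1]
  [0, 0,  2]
e^{tB} =
  [exp(2*t), t*exp(2*t), -t^2*exp(2*t)/2 + t*exp(2*t)]
  [0, exp(2*t), -t*exp(2*t)]
  [0, 0, exp(2*t)]

Strategy: write B = P · J · P⁻¹ where J is a Jordan canonical form, so e^{tB} = P · e^{tJ} · P⁻¹, and e^{tJ} can be computed block-by-block.

B has Jordan form
J =
  [2, 1, 0]
  [0, 2, 1]
  [0, 0, 2]
(up to reordering of blocks).

Per-block formulas:
  For a 3×3 Jordan block J_3(2): exp(t · J_3(2)) = e^(2t)·(I + t·N + (t^2/2)·N^2), where N is the 3×3 nilpotent shift.

After assembling e^{tJ} and conjugating by P, we get:

e^{tB} =
  [exp(2*t), t*exp(2*t), -t^2*exp(2*t)/2 + t*exp(2*t)]
  [0, exp(2*t), -t*exp(2*t)]
  [0, 0, exp(2*t)]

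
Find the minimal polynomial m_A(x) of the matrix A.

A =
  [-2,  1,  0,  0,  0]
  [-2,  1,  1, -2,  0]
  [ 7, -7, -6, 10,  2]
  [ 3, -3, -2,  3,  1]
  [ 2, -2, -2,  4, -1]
x^3 + 3*x^2 + 3*x + 1

The characteristic polynomial is χ_A(x) = (x + 1)^5, so the eigenvalues are known. The minimal polynomial is
  m_A(x) = Π_λ (x − λ)^{k_λ}
where k_λ is the size of the *largest* Jordan block for λ (equivalently, the smallest k with (A − λI)^k v = 0 for every generalised eigenvector v of λ).

  λ = -1: largest Jordan block has size 3, contributing (x + 1)^3

So m_A(x) = (x + 1)^3 = x^3 + 3*x^2 + 3*x + 1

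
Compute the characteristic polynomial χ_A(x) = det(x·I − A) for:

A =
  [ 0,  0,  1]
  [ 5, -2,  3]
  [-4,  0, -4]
x^3 + 6*x^2 + 12*x + 8

Expanding det(x·I − A) (e.g. by cofactor expansion or by noting that A is similar to its Jordan form J, which has the same characteristic polynomial as A) gives
  χ_A(x) = x^3 + 6*x^2 + 12*x + 8
which factors as (x + 2)^3. The eigenvalues (with algebraic multiplicities) are λ = -2 with multiplicity 3.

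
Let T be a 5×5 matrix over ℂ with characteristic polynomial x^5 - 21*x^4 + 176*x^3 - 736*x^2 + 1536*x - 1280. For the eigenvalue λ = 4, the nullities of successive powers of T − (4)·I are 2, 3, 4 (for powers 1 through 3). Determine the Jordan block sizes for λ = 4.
Block sizes for λ = 4: [3, 1]

From the dimensions of kernels of powers, the number of Jordan blocks of size at least j is d_j − d_{j−1} where d_j = dim ker(N^j) (with d_0 = 0). Computing the differences gives [2, 1, 1].
The number of blocks of size exactly k is (#blocks of size ≥ k) − (#blocks of size ≥ k + 1), so the partition is: 1 block(s) of size 1, 1 block(s) of size 3.
In nonincreasing order the block sizes are [3, 1].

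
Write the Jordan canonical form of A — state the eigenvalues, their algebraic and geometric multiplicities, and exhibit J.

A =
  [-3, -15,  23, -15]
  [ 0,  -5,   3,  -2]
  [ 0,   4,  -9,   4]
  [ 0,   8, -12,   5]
J_3(-3) ⊕ J_1(-3)

The characteristic polynomial is
  det(x·I − A) = x^4 + 12*x^3 + 54*x^2 + 108*x + 81 = (x + 3)^4

Eigenvalues and multiplicities (the geometric multiplicity of λ is n − rank(A − λI), which equals the number of Jordan blocks for λ):
  λ = -3: algebraic multiplicity = 4, geometric multiplicity = 2

Determining the block sizes for each eigenvalue:
  λ = -3: with am = 4 and gm = 2, the partition is not yet determined (e.g. several partitions of 4 into 2 parts exist). Let N = A − (-3)·I. Computing rank(N^1) = 2, rank(N^2) = 1, rank(N^3) = 0; the number of blocks of size ≥ j is rank(N^{j−1}) − rank(N^j), giving [2, 1, 1]. So we have 1 block(s) of size 3, 1 block(s) of size 1 → block sizes [3, 1]

Assembling the blocks gives a Jordan form
J =
  [-3,  1,  0,  0]
  [ 0, -3,  1,  0]
  [ 0,  0, -3,  0]
  [ 0,  0,  0, -3]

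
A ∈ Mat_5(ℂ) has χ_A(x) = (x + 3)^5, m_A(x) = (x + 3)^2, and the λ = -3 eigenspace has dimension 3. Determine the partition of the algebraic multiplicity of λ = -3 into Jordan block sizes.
Block sizes for λ = -3: [2, 2, 1]

Step 1 — from the characteristic polynomial, algebraic multiplicity of λ = -3 is 5. From dim ker(A − (-3)·I) = 3, there are exactly 3 Jordan blocks for λ = -3.
Step 2 — from the minimal polynomial, the factor (x + 3)^2 tells us the largest block for λ = -3 has size 2.
Step 3 — with total size 5, 3 blocks, and largest block 2, the block sizes (in nonincreasing order) are [2, 2, 1].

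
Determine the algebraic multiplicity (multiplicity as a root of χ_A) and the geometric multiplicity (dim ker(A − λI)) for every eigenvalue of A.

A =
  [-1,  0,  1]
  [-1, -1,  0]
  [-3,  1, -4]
λ = -2: alg = 3, geom = 1

Step 1 — factor the characteristic polynomial to read off the algebraic multiplicities:
  χ_A(x) = (x + 2)^3

Step 2 — compute geometric multiplicities via the rank-nullity identity g(λ) = n − rank(A − λI):
  rank(A − (-2)·I) = 2, so dim ker(A − (-2)·I) = n − 2 = 1

Summary:
  λ = -2: algebraic multiplicity = 3, geometric multiplicity = 1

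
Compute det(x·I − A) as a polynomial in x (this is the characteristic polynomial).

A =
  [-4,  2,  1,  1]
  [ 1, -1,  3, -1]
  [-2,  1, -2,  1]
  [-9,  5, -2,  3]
x^4 + 4*x^3 + 6*x^2 + 4*x + 1

Expanding det(x·I − A) (e.g. by cofactor expansion or by noting that A is similar to its Jordan form J, which has the same characteristic polynomial as A) gives
  χ_A(x) = x^4 + 4*x^3 + 6*x^2 + 4*x + 1
which factors as (x + 1)^4. The eigenvalues (with algebraic multiplicities) are λ = -1 with multiplicity 4.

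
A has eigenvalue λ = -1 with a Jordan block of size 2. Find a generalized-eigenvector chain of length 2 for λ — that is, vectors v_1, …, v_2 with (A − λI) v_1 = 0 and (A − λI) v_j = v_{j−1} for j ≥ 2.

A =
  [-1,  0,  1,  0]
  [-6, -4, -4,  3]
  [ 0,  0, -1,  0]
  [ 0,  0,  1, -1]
A Jordan chain for λ = -1 of length 2:
v_1 = (-2, 2, 0, -2)ᵀ
v_2 = (1, 0, -2, 0)ᵀ

Let N = A − (-1)·I. We want v_2 with N^2 v_2 = 0 but N^1 v_2 ≠ 0; then v_{j-1} := N · v_j for j = 2, …, 2.

Pick v_2 = (1, 0, -2, 0)ᵀ.
Then v_1 = N · v_2 = (-2, 2, 0, -2)ᵀ.

Sanity check: (A − (-1)·I) v_1 = (0, 0, 0, 0)ᵀ = 0. ✓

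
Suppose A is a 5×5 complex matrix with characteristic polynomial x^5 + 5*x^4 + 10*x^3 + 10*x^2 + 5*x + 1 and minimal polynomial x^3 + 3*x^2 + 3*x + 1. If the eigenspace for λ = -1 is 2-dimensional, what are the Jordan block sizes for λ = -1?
Block sizes for λ = -1: [3, 2]

Step 1 — from the characteristic polynomial, algebraic multiplicity of λ = -1 is 5. From dim ker(A − (-1)·I) = 2, there are exactly 2 Jordan blocks for λ = -1.
Step 2 — from the minimal polynomial, the factor (x + 1)^3 tells us the largest block for λ = -1 has size 3.
Step 3 — with total size 5, 2 blocks, and largest block 3, the block sizes (in nonincreasing order) are [3, 2].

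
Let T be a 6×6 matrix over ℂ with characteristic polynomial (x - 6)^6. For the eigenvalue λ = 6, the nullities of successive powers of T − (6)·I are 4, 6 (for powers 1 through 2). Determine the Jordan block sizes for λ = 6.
Block sizes for λ = 6: [2, 2, 1, 1]

From the dimensions of kernels of powers, the number of Jordan blocks of size at least j is d_j − d_{j−1} where d_j = dim ker(N^j) (with d_0 = 0). Computing the differences gives [4, 2].
The number of blocks of size exactly k is (#blocks of size ≥ k) − (#blocks of size ≥ k + 1), so the partition is: 2 block(s) of size 1, 2 block(s) of size 2.
In nonincreasing order the block sizes are [2, 2, 1, 1].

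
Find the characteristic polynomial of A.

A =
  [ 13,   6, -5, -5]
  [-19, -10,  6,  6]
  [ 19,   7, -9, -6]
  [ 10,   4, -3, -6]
x^4 + 12*x^3 + 54*x^2 + 108*x + 81

Expanding det(x·I − A) (e.g. by cofactor expansion or by noting that A is similar to its Jordan form J, which has the same characteristic polynomial as A) gives
  χ_A(x) = x^4 + 12*x^3 + 54*x^2 + 108*x + 81
which factors as (x + 3)^4. The eigenvalues (with algebraic multiplicities) are λ = -3 with multiplicity 4.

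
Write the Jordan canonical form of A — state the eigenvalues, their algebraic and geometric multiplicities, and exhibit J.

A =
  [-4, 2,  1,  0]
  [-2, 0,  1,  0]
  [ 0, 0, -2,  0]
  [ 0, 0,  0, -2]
J_2(-2) ⊕ J_1(-2) ⊕ J_1(-2)

The characteristic polynomial is
  det(x·I − A) = x^4 + 8*x^3 + 24*x^2 + 32*x + 16 = (x + 2)^4

Eigenvalues and multiplicities (the geometric multiplicity of λ is n − rank(A − λI), which equals the number of Jordan blocks for λ):
  λ = -2: algebraic multiplicity = 4, geometric multiplicity = 3

Determining the block sizes for each eigenvalue:
  λ = -2: 3 blocks summing to 4 forces exactly one block of size 2 and the rest size 1 → block sizes [2, 1, 1]

Assembling the blocks gives a Jordan form
J =
  [-2,  1,  0,  0]
  [ 0, -2,  0,  0]
  [ 0,  0, -2,  0]
  [ 0,  0,  0, -2]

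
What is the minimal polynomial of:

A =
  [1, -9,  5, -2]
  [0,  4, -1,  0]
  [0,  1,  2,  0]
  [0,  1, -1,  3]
x^3 - 7*x^2 + 15*x - 9

The characteristic polynomial is χ_A(x) = (x - 3)^3*(x - 1), so the eigenvalues are known. The minimal polynomial is
  m_A(x) = Π_λ (x − λ)^{k_λ}
where k_λ is the size of the *largest* Jordan block for λ (equivalently, the smallest k with (A − λI)^k v = 0 for every generalised eigenvector v of λ).

  λ = 1: largest Jordan block has size 1, contributing (x − 1)
  λ = 3: largest Jordan block has size 2, contributing (x − 3)^2

So m_A(x) = (x - 3)^2*(x - 1) = x^3 - 7*x^2 + 15*x - 9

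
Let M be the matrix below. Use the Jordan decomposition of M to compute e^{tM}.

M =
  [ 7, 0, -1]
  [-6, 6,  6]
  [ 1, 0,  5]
e^{tM} =
  [t*exp(6*t) + exp(6*t), 0, -t*exp(6*t)]
  [-6*t*exp(6*t), exp(6*t), 6*t*exp(6*t)]
  [t*exp(6*t), 0, -t*exp(6*t) + exp(6*t)]

Strategy: write M = P · J · P⁻¹ where J is a Jordan canonical form, so e^{tM} = P · e^{tJ} · P⁻¹, and e^{tJ} can be computed block-by-block.

M has Jordan form
J =
  [6, 1, 0]
  [0, 6, 0]
  [0, 0, 6]
(up to reordering of blocks).

Per-block formulas:
  For a 1×1 block at λ = 6: exp(t · [6]) = [e^(6t)].
  For a 2×2 Jordan block J_2(6): exp(t · J_2(6)) = e^(6t)·(I + t·N), where N is the 2×2 nilpotent shift.

After assembling e^{tJ} and conjugating by P, we get:

e^{tM} =
  [t*exp(6*t) + exp(6*t), 0, -t*exp(6*t)]
  [-6*t*exp(6*t), exp(6*t), 6*t*exp(6*t)]
  [t*exp(6*t), 0, -t*exp(6*t) + exp(6*t)]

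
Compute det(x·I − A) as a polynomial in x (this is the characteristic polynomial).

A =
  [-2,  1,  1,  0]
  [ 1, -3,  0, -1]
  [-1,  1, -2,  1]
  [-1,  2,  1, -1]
x^4 + 8*x^3 + 24*x^2 + 32*x + 16

Expanding det(x·I − A) (e.g. by cofactor expansion or by noting that A is similar to its Jordan form J, which has the same characteristic polynomial as A) gives
  χ_A(x) = x^4 + 8*x^3 + 24*x^2 + 32*x + 16
which factors as (x + 2)^4. The eigenvalues (with algebraic multiplicities) are λ = -2 with multiplicity 4.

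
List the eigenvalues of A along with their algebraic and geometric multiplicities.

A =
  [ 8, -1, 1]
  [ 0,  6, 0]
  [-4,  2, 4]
λ = 6: alg = 3, geom = 2

Step 1 — factor the characteristic polynomial to read off the algebraic multiplicities:
  χ_A(x) = (x - 6)^3

Step 2 — compute geometric multiplicities via the rank-nullity identity g(λ) = n − rank(A − λI):
  rank(A − (6)·I) = 1, so dim ker(A − (6)·I) = n − 1 = 2

Summary:
  λ = 6: algebraic multiplicity = 3, geometric multiplicity = 2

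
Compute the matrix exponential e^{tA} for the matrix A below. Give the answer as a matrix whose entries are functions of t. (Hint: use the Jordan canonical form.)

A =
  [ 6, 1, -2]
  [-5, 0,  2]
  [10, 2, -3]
e^{tA} =
  [5*t*exp(t) + exp(t), t*exp(t), -2*t*exp(t)]
  [-5*t*exp(t), -t*exp(t) + exp(t), 2*t*exp(t)]
  [10*t*exp(t), 2*t*exp(t), -4*t*exp(t) + exp(t)]

Strategy: write A = P · J · P⁻¹ where J is a Jordan canonical form, so e^{tA} = P · e^{tJ} · P⁻¹, and e^{tJ} can be computed block-by-block.

A has Jordan form
J =
  [1, 1, 0]
  [0, 1, 0]
  [0, 0, 1]
(up to reordering of blocks).

Per-block formulas:
  For a 1×1 block at λ = 1: exp(t · [1]) = [e^(1t)].
  For a 2×2 Jordan block J_2(1): exp(t · J_2(1)) = e^(1t)·(I + t·N), where N is the 2×2 nilpotent shift.

After assembling e^{tJ} and conjugating by P, we get:

e^{tA} =
  [5*t*exp(t) + exp(t), t*exp(t), -2*t*exp(t)]
  [-5*t*exp(t), -t*exp(t) + exp(t), 2*t*exp(t)]
  [10*t*exp(t), 2*t*exp(t), -4*t*exp(t) + exp(t)]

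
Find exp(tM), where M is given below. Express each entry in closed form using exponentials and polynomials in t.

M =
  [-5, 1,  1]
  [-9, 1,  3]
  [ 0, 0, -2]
e^{tM} =
  [-3*t*exp(-2*t) + exp(-2*t), t*exp(-2*t), t*exp(-2*t)]
  [-9*t*exp(-2*t), 3*t*exp(-2*t) + exp(-2*t), 3*t*exp(-2*t)]
  [0, 0, exp(-2*t)]

Strategy: write M = P · J · P⁻¹ where J is a Jordan canonical form, so e^{tM} = P · e^{tJ} · P⁻¹, and e^{tJ} can be computed block-by-block.

M has Jordan form
J =
  [-2,  1,  0]
  [ 0, -2,  0]
  [ 0,  0, -2]
(up to reordering of blocks).

Per-block formulas:
  For a 2×2 Jordan block J_2(-2): exp(t · J_2(-2)) = e^(-2t)·(I + t·N), where N is the 2×2 nilpotent shift.
  For a 1×1 block at λ = -2: exp(t · [-2]) = [e^(-2t)].

After assembling e^{tJ} and conjugating by P, we get:

e^{tM} =
  [-3*t*exp(-2*t) + exp(-2*t), t*exp(-2*t), t*exp(-2*t)]
  [-9*t*exp(-2*t), 3*t*exp(-2*t) + exp(-2*t), 3*t*exp(-2*t)]
  [0, 0, exp(-2*t)]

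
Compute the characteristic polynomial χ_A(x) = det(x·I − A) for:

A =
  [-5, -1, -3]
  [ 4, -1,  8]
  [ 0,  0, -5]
x^3 + 11*x^2 + 39*x + 45

Expanding det(x·I − A) (e.g. by cofactor expansion or by noting that A is similar to its Jordan form J, which has the same characteristic polynomial as A) gives
  χ_A(x) = x^3 + 11*x^2 + 39*x + 45
which factors as (x + 3)^2*(x + 5). The eigenvalues (with algebraic multiplicities) are λ = -5 with multiplicity 1, λ = -3 with multiplicity 2.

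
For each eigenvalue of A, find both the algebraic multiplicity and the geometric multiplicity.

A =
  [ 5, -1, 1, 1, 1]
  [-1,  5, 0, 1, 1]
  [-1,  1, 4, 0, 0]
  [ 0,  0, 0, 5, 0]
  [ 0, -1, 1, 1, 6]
λ = 5: alg = 5, geom = 3

Step 1 — factor the characteristic polynomial to read off the algebraic multiplicities:
  χ_A(x) = (x - 5)^5

Step 2 — compute geometric multiplicities via the rank-nullity identity g(λ) = n − rank(A − λI):
  rank(A − (5)·I) = 2, so dim ker(A − (5)·I) = n − 2 = 3

Summary:
  λ = 5: algebraic multiplicity = 5, geometric multiplicity = 3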